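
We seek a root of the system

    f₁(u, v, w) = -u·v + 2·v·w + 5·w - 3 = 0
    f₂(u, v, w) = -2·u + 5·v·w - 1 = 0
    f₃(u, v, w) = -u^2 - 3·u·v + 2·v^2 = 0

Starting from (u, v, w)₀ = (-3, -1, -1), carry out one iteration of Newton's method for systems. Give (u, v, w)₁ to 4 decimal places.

At (-3, -1, -1): F = (-9.0000, 10.0000, -16.0000).
Jacobian J = [[-v, -u + 2·w, 2·v + 5], [-2, 5·w, 5·v], [-2·u - 3·v, -3·u + 4·v, 0]].
At the point, J = [[1.0000, 1.0000, 3.0000], [-2.0000, -5.0000, -5.0000], [9.0000, 5.0000, 0.0000]] (det J = 85.0000).
Solving J·Δ = −F gives Δ = (2.7647, -1.7765, 2.6706).
Then the next iterate is (u, v, w)₁ = (-0.2353, -2.7765, 1.6706).

(-0.2353, -2.7765, 1.6706)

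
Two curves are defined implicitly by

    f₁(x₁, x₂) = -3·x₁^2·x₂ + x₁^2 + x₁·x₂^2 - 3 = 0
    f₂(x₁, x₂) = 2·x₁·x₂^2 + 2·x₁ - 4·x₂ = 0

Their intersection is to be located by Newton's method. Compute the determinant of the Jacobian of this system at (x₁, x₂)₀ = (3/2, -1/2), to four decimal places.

-33.6250

J = [[-6·x₁·x₂ + 2·x₁ + x₂^2, -3·x₁^2 + 2·x₁·x₂], [2·x₂^2 + 2, 4·x₁·x₂ - 4]].
At the point, J = [[7.7500, -8.2500], [2.5000, -7.0000]].
det J = -33.6250.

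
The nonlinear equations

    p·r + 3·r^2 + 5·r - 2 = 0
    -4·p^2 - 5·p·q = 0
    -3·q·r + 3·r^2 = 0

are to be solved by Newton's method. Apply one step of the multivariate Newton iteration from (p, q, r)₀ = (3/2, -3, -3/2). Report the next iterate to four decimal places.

At (3/2, -3, -3/2): F = (-5.0000, 13.5000, -6.7500).
Jacobian J = [[r, 0, p + 6·r + 5], [-8·p - 5·q, -5·p, 0], [0, -3·r, -3·q + 6·r]].
At the point, J = [[-1.5000, 0.0000, -2.5000], [3.0000, -7.5000, 0.0000], [0.0000, 4.5000, 0.0000]] (det J = -33.7500).
Solving J·Δ = −F gives Δ = (-0.7500, 1.5000, -1.5500).
Then the next iterate is (p, q, r)₁ = (0.7500, -1.5000, -3.0500).

(0.7500, -1.5000, -3.0500)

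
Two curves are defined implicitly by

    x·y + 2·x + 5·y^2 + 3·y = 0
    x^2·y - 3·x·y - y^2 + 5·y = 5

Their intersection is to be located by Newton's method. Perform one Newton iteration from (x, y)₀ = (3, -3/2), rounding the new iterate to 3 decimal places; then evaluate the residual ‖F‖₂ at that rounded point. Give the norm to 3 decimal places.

7.649

At (3, -3/2): F = (8.250, -14.750).
Jacobian J = [[y + 2, x + 10·y + 3], [2·x·y - 3·y, x^2 - 3·x - 2·y + 5]].
At the point, J = [[0.500, -9.000], [-4.500, 8.000]] (det J = -36.500).
Solving J·Δ = −F gives Δ = (-1.829, 0.815).
Then the next iterate is (x, y)₁ = (1.171, -0.685).
Re-evaluating at (1.171, -0.685): F = (1.83099, -7.42712), so ‖F‖₂ = 7.649.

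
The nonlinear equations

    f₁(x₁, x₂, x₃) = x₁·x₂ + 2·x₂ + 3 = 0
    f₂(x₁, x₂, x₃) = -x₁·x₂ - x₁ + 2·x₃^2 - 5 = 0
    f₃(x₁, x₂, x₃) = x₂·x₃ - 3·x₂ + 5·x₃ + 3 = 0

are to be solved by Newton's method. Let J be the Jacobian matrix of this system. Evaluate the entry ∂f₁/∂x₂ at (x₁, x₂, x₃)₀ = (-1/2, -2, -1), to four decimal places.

1.5000

∂f₁/∂x₂ = x₁ + 2.
At (-1/2, -2, -1) this is 1.5000.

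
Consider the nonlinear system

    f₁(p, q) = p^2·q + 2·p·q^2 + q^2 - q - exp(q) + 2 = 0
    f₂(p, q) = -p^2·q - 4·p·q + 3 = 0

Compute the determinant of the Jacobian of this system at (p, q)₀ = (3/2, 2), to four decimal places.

J = [[2·p·q + 2·q^2, p^2 + 4·p·q + 2·q - exp(q) - 1], [-2·p·q - 4·q, -p^2 - 4·p]].
At the point, J = [[14.0000, 9.860944], [-14.0000, -8.2500]].
det J = 22.5532.

22.5532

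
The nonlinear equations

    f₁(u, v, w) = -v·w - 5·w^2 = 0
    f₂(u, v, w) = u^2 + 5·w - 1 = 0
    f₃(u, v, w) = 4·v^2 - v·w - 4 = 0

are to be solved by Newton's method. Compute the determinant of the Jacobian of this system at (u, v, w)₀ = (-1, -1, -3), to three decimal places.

316.000

J = [[0, -w, -v - 10·w], [2·u, 0, 5], [0, 8·v - w, -v]].
At the point, J = [[0.000, 3.000, 31.000], [-2.000, 0.000, 5.000], [0.000, -5.000, 1.000]].
det J = 316.000.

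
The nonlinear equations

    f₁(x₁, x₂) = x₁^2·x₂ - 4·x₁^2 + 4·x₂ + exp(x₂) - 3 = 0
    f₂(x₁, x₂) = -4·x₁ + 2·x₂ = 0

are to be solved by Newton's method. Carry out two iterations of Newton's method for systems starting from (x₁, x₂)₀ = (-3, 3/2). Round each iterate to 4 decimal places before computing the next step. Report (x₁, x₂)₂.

(0.1918, 0.3835)

At (-3, 3/2): F = (-15.018311, 15.0000).
Jacobian J = [[2·x₁·x₂ - 8·x₁, x₁^2 + exp(x₂) + 4], [-4, 2]].
At the point, J = [[15.0000, 17.481689], [-4.0000, 2.0000]] (det J = 99.926756).
Solving J·Δ = −F gives Δ = (2.9248, -1.6505).
Then the next iterate is (x₁, x₂)₁ = (-0.0752, -0.1505).
Round to (-0.0752, -0.1505) and repeat: F = (-2.765194, -0.0002), J = [[0.624235, 4.865933], [-4.0000, 2.0000]].
Δ = (0.2670, 0.5340), so (x₁, x₂)₂ = (0.1918, 0.3835).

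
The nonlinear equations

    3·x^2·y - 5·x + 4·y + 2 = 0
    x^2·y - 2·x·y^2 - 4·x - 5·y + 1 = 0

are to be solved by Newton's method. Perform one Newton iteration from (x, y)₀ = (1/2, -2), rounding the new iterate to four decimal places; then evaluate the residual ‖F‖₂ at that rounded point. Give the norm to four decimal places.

4.7892

At (1/2, -2): F = (-10.0000, 4.5000).
Jacobian J = [[6·x·y - 5, 3·x^2 + 4], [2·x·y - 2·y^2 - 4, x^2 - 4·x·y - 5]].
At the point, J = [[-11.0000, 4.7500], [-14.0000, -0.7500]] (det J = 74.7500).
Solving J·Δ = −F gives Δ = (0.1856, 2.5351).
Then the next iterate is (x, y)₁ = (0.6856, 0.5351).
Re-evaluating at (0.6856, 0.5351): F = (1.466967, -4.558996), so ‖F‖₂ = 4.7892.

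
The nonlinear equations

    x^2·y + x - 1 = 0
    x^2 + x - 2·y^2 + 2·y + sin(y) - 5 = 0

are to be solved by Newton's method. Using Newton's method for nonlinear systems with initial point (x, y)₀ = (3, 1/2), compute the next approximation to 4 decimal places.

At (3, 1/2): F = (6.5000, 7.979426).
Jacobian J = [[2·x·y + 1, x^2], [2·x + 1, -4·y + cos(y) + 2]].
At the point, J = [[4.0000, 9.0000], [7.0000, 0.877583]] (det J = -59.489670).
Solving J·Δ = −F gives Δ = (-1.1113, -0.2283).
Then the next iterate is (x, y)₁ = (1.8887, 0.2717).

(1.8887, 0.2717)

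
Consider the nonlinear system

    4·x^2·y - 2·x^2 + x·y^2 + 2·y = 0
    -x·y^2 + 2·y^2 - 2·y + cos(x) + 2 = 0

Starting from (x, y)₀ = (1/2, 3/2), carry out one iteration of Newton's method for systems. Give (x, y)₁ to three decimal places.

(0.565, 0.270)

At (1/2, 3/2): F = (5.125, 3.25258).
Jacobian J = [[8·x·y - 4·x + y^2, 4·x^2 + 2·x·y + 2], [-y^2 - sin(x), -2·x·y + 4·y - 2]].
At the point, J = [[6.250, 4.500], [-2.72943, 2.500]] (det J = 27.90741).
Solving J·Δ = −F gives Δ = (0.065, -1.230).
Then the next iterate is (x, y)₁ = (0.565, 0.270).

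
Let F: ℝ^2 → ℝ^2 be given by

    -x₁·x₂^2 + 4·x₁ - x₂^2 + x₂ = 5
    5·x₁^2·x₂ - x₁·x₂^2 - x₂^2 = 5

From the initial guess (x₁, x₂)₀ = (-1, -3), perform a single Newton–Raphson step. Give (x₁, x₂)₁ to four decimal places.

At (-1, -3): F = (-12.0000, -20.0000).
Jacobian J = [[-x₂^2 + 4, -2·x₁·x₂ - 2·x₂ + 1], [10·x₁·x₂ - x₂^2, 5·x₁^2 - 2·x₁·x₂ - 2·x₂]].
At the point, J = [[-5.0000, 1.0000], [21.0000, 5.0000]] (det J = -46.0000).
Solving J·Δ = −F gives Δ = (-0.8696, 7.6522).
Then the next iterate is (x₁, x₂)₁ = (-1.8696, 4.6522).

(-1.8696, 4.6522)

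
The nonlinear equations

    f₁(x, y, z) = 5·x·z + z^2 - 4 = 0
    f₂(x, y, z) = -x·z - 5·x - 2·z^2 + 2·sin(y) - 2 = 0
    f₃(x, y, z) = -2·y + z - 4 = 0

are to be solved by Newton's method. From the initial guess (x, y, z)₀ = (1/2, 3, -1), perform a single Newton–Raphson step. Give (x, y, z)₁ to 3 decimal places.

(-1.054, -4.768, -5.537)

At (1/2, 3, -1): F = (-5.500, -5.71776, -11.000).
Jacobian J = [[5·z, 0, 5·x + 2·z], [-z - 5, 2·cos(y), -x - 4·z], [0, -2, 1]].
At the point, J = [[-5.000, 0.000, 0.500], [-4.000, -1.97998, 3.500], [0.000, -2.000, 1.000]] (det J = -21.10008).
Solving J·Δ = −F gives Δ = (-1.554, -7.768, -4.537).
Then the next iterate is (x, y, z)₁ = (-1.054, -4.768, -5.537).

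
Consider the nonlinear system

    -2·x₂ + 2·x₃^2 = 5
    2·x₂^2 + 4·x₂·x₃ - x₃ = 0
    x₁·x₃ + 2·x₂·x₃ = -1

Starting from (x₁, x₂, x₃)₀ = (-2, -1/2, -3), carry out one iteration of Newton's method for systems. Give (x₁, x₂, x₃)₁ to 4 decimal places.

At (-2, -1/2, -3): F = (14.0000, 9.5000, 10.0000).
Jacobian J = [[0, -2, 4·x₃], [0, 4·x₂ + 4·x₃, 4·x₂ - 1], [x₃, 2·x₃, x₁ + 2·x₂]].
At the point, J = [[0.0000, -2.0000, -12.0000], [0.0000, -14.0000, -3.0000], [-3.0000, -6.0000, -3.0000]] (det J = 486.0000).
Solving J·Δ = −F gives Δ = (1.3519, 0.4444, 1.0926).
Then the next iterate is (x₁, x₂, x₃)₁ = (-0.6481, -0.0556, -1.9074).

(-0.6481, -0.0556, -1.9074)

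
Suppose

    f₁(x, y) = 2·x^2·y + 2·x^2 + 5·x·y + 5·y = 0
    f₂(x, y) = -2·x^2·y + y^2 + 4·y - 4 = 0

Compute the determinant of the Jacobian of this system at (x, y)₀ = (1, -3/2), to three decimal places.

-62.500

J = [[4·x·y + 4·x + 5·y, 2·x^2 + 5·x + 5], [-4·x·y, -2·x^2 + 2·y + 4]].
At the point, J = [[-9.500, 12.000], [6.000, -1.000]].
det J = -62.500.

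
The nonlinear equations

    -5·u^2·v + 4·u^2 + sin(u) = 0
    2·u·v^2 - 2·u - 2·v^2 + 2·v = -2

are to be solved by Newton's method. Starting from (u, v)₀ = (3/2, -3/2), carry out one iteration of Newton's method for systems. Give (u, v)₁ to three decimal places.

(-5.723, -21.308)

At (3/2, -3/2): F = (26.87249, -1.750).
Jacobian J = [[-10·u·v + 8·u + cos(u), -5·u^2], [2·v^2 - 2, 4·u·v - 4·v + 2]].
At the point, J = [[34.57074, -11.250], [2.500, -1.000]] (det J = -6.44574).
Solving J·Δ = −F gives Δ = (-7.223, -19.808).
Then the next iterate is (u, v)₁ = (-5.723, -21.308).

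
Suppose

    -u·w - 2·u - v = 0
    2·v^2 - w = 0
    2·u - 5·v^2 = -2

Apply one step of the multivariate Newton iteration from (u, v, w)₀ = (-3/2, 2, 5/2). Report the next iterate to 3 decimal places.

(-1.074, 0.993, -0.059)

At (-3/2, 2, 5/2): F = (4.750, 5.500, -21.000).
Jacobian J = [[-w - 2, -1, -u], [0, 4·v, -1], [2, -10·v, 0]].
At the point, J = [[-4.500, -1.000, 1.500], [0.000, 8.000, -1.000], [2.000, -20.000, 0.000]] (det J = 68.000).
Solving J·Δ = −F gives Δ = (0.426, -1.007, -2.559).
Then the next iterate is (u, v, w)₁ = (-1.074, 0.993, -0.059).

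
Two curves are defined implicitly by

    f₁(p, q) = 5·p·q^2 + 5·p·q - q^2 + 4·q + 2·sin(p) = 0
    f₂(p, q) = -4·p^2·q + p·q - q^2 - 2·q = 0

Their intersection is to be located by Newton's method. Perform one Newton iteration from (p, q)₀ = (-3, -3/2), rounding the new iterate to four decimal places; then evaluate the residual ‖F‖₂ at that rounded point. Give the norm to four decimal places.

At (-3, -3/2): F = (-19.782240, 59.2500).
Jacobian J = [[5·q^2 + 5·q + 2·cos(p), 10·p·q + 5·p - 2·q + 4], [-8·p·q + q, -4·p^2 + p - 2·q - 2]].
At the point, J = [[1.770015, 37.0000], [-37.5000, -38.0000]] (det J = 1320.239430).
Solving J·Δ = −F gives Δ = (1.0911, 0.4825).
Then the next iterate is (p, q)₁ = (-1.9089, -1.0175).
Re-evaluating at (-1.9089, -1.0175): F = (-7.162029, 17.772669), so ‖F‖₂ = 19.1615.

19.1615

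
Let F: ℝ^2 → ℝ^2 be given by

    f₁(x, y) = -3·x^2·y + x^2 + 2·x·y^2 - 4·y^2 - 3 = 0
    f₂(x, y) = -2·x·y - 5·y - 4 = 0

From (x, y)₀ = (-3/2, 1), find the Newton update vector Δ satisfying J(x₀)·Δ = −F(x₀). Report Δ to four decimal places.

(-1.6609, -1.3391)

At (-3/2, 1): F = (-14.5000, -6.0000).
Jacobian J = [[-6·x·y + 2·x + 2·y^2, -3·x^2 + 4·x·y - 8·y], [-2·y, -2·x - 5]].
At the point, J = [[8.0000, -20.7500], [-2.0000, -2.0000]] (det J = -57.5000).
Solving J·Δ = −F gives Δ = (-1.6609, -1.3391).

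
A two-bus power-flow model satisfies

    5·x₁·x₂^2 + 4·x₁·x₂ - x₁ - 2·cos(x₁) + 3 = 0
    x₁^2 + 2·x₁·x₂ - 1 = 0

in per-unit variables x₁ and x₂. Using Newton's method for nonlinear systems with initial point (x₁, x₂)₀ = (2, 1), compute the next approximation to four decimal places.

(1.0936, 0.6095)

At (2, 1): F = (19.832294, 7.0000).
Jacobian J = [[5·x₂^2 + 4·x₂ + 2·sin(x₁) - 1, 10·x₁·x₂ + 4·x₁], [2·x₁ + 2·x₂, 2·x₁]].
At the point, J = [[9.818595, 28.0000], [6.0000, 4.0000]] (det J = -128.725621).
Solving J·Δ = −F gives Δ = (-0.9064, -0.3905).
Then the next iterate is (x₁, x₂)₁ = (1.0936, 0.6095).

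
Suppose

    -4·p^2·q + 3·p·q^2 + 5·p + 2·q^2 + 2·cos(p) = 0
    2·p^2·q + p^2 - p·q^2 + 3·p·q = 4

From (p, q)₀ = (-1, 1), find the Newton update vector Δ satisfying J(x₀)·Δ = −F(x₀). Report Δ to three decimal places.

(-4.261, -14.046)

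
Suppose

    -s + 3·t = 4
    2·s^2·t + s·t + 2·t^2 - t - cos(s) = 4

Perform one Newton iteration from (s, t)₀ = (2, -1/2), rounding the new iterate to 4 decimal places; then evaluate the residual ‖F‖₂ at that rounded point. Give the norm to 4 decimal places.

985.7265

At (2, -1/2): F = (-7.5000, -7.583853).
Jacobian J = [[-1, 3], [4·s·t + t + sin(s), 2·s^2 + s + 4·t - 1]].
At the point, J = [[-1.0000, 3.0000], [-3.590703, 7.0000]] (det J = 3.772108).
Solving J·Δ = −F gives Δ = (7.8864, 5.1288).
Then the next iterate is (s, t)₁ = (9.8864, 4.6288).
Re-evaluating at (9.8864, 4.6288): F = (0.0000, 985.726480), so ‖F‖₂ = 985.7265.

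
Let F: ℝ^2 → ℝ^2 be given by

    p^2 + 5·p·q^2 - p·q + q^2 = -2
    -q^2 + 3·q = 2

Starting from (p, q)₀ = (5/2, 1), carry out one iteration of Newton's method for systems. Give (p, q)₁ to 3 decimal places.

(0.361, 1.000)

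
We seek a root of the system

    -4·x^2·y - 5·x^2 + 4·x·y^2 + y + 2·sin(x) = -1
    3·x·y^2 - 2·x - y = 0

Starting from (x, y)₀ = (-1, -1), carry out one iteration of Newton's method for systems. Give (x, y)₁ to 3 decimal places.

At (-1, -1): F = (-6.68294, 0.000).
Jacobian J = [[-8·x·y - 10·x + 4·y^2 + 2·cos(x), -4·x^2 + 8·x·y + 1], [3·y^2 - 2, 6·x·y - 1]].
At the point, J = [[7.08060, 5.000], [1.000, 5.000]] (det J = 30.40302).
Solving J·Δ = −F gives Δ = (1.099, -0.220).
Then the next iterate is (x, y)₁ = (0.099, -1.220).

(0.099, -1.220)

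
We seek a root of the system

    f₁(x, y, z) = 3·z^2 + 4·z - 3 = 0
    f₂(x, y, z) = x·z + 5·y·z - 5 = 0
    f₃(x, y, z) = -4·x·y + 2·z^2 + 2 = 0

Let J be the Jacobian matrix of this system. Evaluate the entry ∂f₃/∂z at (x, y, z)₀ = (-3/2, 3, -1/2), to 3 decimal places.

-2.000

∂f₃/∂z = 4·z.
At (-3/2, 3, -1/2) this is -2.000.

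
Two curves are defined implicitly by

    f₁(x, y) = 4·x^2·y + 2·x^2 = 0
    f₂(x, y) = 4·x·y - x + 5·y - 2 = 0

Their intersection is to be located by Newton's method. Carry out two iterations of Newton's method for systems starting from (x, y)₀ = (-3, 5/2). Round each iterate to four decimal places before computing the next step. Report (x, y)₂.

(-0.9947, 1.3947)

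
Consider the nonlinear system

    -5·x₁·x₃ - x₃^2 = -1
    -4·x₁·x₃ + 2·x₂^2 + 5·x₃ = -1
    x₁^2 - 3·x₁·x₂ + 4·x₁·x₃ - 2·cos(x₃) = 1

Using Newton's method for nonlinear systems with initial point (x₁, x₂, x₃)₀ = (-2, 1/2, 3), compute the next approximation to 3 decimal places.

(-1.100, -0.538, 0.875)

At (-2, 1/2, 3): F = (22.000, 40.500, -16.02002).
Jacobian J = [[-5·x₃, 0, -5·x₁ - 2·x₃], [-4·x₃, 4·x₂, -4·x₁ + 5], [2·x₁ - 3·x₂ + 4·x₃, -3·x₁, 4·x₁ + 2·sin(x₃)]].
At the point, J = [[-15.000, 0.000, 4.000], [-12.000, 2.000, 13.000], [6.500, 6.000, -7.71776]] (det J = 1061.53280).
Solving J·Δ = −F gives Δ = (0.900, -1.038, -2.125).
Then the next iterate is (x₁, x₂, x₃)₁ = (-1.100, -0.538, 0.875).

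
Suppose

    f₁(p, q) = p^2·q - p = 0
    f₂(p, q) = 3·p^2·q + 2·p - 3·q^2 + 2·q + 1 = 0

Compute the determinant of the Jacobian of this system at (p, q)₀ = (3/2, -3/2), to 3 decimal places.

-71.750

J = [[2·p·q - 1, p^2], [6·p·q + 2, 3·p^2 - 6·q + 2]].
At the point, J = [[-5.500, 2.250], [-11.500, 17.750]].
det J = -71.750.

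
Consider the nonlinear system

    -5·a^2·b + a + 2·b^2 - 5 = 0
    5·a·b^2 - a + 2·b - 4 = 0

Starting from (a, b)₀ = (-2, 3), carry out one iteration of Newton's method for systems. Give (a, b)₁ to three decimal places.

(-1.324, 2.030)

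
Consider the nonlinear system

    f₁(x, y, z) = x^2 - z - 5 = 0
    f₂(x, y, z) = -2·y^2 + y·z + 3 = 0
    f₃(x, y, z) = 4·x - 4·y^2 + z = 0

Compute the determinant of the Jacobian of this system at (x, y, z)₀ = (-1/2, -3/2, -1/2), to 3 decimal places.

-1.500

J = [[2·x, 0, -1], [0, -4·y + z, y], [4, -8·y, 1]].
At the point, J = [[-1.000, 0.000, -1.000], [0.000, 5.500, -1.500], [4.000, 12.000, 1.000]].
det J = -1.500.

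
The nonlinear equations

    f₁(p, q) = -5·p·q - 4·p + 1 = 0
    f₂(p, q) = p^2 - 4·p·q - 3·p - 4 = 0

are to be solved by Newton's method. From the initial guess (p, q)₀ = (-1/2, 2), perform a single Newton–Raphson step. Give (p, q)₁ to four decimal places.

At (-1/2, 2): F = (8.0000, 1.7500).
Jacobian J = [[-5·q - 4, -5·p], [2·p - 4·q - 3, -4·p]].
At the point, J = [[-14.0000, 2.5000], [-12.0000, 2.0000]] (det J = 2.0000).
Solving J·Δ = −F gives Δ = (-5.8125, -35.7500).
Then the next iterate is (p, q)₁ = (-6.3125, -33.7500).

(-6.3125, -33.7500)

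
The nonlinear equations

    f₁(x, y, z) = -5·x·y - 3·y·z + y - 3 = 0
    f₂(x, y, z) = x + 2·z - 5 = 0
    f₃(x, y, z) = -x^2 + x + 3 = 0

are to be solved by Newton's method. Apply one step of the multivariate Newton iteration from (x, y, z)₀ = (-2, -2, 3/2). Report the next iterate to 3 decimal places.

At (-2, -2, 3/2): F = (-16.000, -4.000, -3.000).
Jacobian J = [[-5·y, -5·x - 3·z + 1, -3·y], [1, 0, 2], [-2·x + 1, 0, 0]].
At the point, J = [[10.000, 6.500, 6.000], [1.000, 0.000, 2.000], [5.000, 0.000, 0.000]] (det J = 65.000).
Solving J·Δ = −F gives Δ = (0.600, -0.031, 1.700).
Then the next iterate is (x, y, z)₁ = (-1.400, -2.031, 3.200).

(-1.400, -2.031, 3.200)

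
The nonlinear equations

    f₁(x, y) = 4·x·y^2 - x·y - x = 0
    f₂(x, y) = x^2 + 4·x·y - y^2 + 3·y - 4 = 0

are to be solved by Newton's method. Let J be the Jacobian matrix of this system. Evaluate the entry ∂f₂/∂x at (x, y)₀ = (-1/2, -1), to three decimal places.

-5.000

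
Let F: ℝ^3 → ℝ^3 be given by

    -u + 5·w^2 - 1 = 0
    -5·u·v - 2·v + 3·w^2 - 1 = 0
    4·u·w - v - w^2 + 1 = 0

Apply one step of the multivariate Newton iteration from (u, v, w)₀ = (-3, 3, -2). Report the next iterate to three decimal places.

(-1.618, 1.700, -0.969)

At (-3, 3, -2): F = (22.000, 50.000, 18.000).
Jacobian J = [[-1, 0, 10·w], [-5·v, -5·u - 2, 6·w], [4·w, -1, 4·u - 2·w]].
At the point, J = [[-1.000, 0.000, -20.000], [-15.000, 13.000, -12.000], [-8.000, -1.000, -8.000]] (det J = -2264.000).
Solving J·Δ = −F gives Δ = (1.382, -1.300, 1.031).
Then the next iterate is (u, v, w)₁ = (-1.618, 1.700, -0.969).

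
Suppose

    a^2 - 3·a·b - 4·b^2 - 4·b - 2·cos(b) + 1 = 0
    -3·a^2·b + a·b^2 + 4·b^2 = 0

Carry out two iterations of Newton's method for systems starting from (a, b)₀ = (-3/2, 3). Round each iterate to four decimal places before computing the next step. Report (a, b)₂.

(-0.9529, 0.6841)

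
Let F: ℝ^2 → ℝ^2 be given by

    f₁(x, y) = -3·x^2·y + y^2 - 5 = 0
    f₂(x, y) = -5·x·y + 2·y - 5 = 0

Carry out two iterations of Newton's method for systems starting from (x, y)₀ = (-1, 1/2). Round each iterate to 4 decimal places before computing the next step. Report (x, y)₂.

(1.6514, -0.3447)

At (-1, 1/2): F = (-6.2500, -1.5000).
Jacobian J = [[-6·x·y, -3·x^2 + 2·y], [-5·y, -5·x + 2]].
At the point, J = [[3.0000, -2.0000], [-2.5000, 7.0000]] (det J = 16.0000).
Solving J·Δ = −F gives Δ = (2.9219, 1.2578).
Then the next iterate is (x, y)₁ = (1.9219, 1.7578).
Round to (1.9219, 1.7578) and repeat: F = (-21.388495, -18.375979), J = [[-20.269895, -7.565499], [-8.7890, -7.6095]].
Δ = (-0.2705, -2.1025), so (x, y)₂ = (1.6514, -0.3447).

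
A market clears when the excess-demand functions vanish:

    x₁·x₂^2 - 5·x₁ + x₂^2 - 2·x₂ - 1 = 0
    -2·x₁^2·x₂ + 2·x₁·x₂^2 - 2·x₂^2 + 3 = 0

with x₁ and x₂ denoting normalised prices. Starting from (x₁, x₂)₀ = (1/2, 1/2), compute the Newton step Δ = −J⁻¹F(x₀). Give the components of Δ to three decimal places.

At (1/2, 1/2): F = (-4.125, 2.500).
Jacobian J = [[x₂^2 - 5, 2·x₁·x₂ + 2·x₂ - 2], [-4·x₁·x₂ + 2·x₂^2, -2·x₁^2 + 4·x₁·x₂ - 4·x₂]].
At the point, J = [[-4.750, -0.500], [-0.500, -1.500]] (det J = 6.875).
Solving J·Δ = −F gives Δ = (-1.082, 2.027).

(-1.082, 2.027)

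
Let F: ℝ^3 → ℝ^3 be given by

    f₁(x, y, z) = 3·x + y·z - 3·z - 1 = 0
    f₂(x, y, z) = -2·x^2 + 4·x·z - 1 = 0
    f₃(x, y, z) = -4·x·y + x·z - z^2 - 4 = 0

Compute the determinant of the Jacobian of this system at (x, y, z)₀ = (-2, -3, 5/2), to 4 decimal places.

-647.0000

J = [[3, z, y - 3], [-4·x + 4·z, 0, 4·x], [-4·y + z, -4·x, x - 2·z]].
At the point, J = [[3.0000, 2.5000, -6.0000], [18.0000, 0.0000, -8.0000], [14.5000, 8.0000, -7.0000]].
det J = -647.0000.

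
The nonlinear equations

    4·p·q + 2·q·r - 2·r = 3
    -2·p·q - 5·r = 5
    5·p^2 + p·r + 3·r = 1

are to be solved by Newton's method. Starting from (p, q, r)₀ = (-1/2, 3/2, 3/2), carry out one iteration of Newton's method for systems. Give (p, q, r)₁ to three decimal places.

At (-1/2, 3/2, 3/2): F = (-4.500, -11.000, 4.000).
Jacobian J = [[4·q, 4·p + 2·r, 2·q - 2], [-2·q, -2·p, -5], [10·p + r, 0, p + 3]].
At the point, J = [[6.000, 1.000, 1.000], [-3.000, 1.000, -5.000], [-3.500, 0.000, 2.500]] (det J = 43.500).
Solving J·Δ = −F gives Δ = (0.178, 4.782, -1.351).
Then the next iterate is (p, q, r)₁ = (-0.322, 6.282, 0.149).

(-0.322, 6.282, 0.149)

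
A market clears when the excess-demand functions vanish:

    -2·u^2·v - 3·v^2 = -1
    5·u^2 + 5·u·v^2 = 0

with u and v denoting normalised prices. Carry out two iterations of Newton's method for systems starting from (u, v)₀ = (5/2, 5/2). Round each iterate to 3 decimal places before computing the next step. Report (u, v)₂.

At (5/2, 5/2): F = (-49.000, 109.375).
Jacobian J = [[-4·u·v, -2·u^2 - 6·v], [10·u + 5·v^2, 10·u·v]].
At the point, J = [[-25.000, -27.500], [56.250, 62.500]] (det J = -15.625).
Solving J·Δ = −F gives Δ = (-3.500, 1.400).
Then the next iterate is (u, v)₁ = (-1.000, 3.900).
Round to (-1.000, 3.900) and repeat: F = (-52.430, -71.050), J = [[15.600, -25.400], [66.050, -39.000]].
Δ = (-0.225, -2.202), so (u, v)₂ = (-1.225, 1.698).

(-1.225, 1.698)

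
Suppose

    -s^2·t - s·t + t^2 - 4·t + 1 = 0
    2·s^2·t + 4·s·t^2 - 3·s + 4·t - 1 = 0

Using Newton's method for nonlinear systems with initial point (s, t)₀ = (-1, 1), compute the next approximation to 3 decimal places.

(0.500, 0.750)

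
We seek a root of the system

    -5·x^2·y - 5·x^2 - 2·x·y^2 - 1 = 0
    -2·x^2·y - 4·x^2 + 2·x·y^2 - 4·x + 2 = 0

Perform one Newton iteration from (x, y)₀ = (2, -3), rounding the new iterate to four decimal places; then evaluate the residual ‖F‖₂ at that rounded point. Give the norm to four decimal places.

9.2869

At (2, -3): F = (3.0000, 38.0000).
Jacobian J = [[-10·x·y - 10·x - 2·y^2, -5·x^2 - 4·x·y], [-4·x·y - 8·x + 2·y^2 - 4, -2·x^2 + 4·x·y]].
At the point, J = [[22.0000, 4.0000], [22.0000, -32.0000]] (det J = -792.0000).
Solving J·Δ = −F gives Δ = (-0.3131, 0.9722).
Then the next iterate is (x, y)₁ = (1.6869, -2.0278).
Re-evaluating at (1.6869, -2.0278): F = (-0.249273, 9.283591), so ‖F‖₂ = 9.2869.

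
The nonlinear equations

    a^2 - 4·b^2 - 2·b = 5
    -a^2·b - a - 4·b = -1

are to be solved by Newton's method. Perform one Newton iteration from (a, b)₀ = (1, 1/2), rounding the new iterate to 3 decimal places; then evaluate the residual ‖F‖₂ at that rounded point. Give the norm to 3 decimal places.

2.257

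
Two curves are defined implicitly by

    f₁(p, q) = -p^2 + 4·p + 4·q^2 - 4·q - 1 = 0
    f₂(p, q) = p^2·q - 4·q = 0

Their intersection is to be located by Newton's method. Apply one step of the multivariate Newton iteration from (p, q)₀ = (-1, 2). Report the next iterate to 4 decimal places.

At (-1, 2): F = (2.0000, -6.0000).
Jacobian J = [[-2·p + 4, 8·q - 4], [2·p·q, p^2 - 4]].
At the point, J = [[6.0000, 12.0000], [-4.0000, -3.0000]] (det J = 30.0000).
Solving J·Δ = −F gives Δ = (-2.2000, 0.9333).
Then the next iterate is (p, q)₁ = (-3.2000, 2.9333).

(-3.2000, 2.9333)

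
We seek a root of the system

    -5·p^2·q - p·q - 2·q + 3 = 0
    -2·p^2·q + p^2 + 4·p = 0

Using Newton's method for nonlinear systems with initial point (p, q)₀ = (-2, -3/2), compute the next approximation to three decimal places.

(-10.667, 12.500)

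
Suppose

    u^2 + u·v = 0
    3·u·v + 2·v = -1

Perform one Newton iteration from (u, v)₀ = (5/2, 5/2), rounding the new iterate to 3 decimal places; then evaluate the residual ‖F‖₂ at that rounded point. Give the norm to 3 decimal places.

At (5/2, 5/2): F = (12.500, 24.750).
Jacobian J = [[2·u + v, u], [3·v, 3·u + 2]].
At the point, J = [[7.500, 2.500], [7.500, 9.500]] (det J = 52.500).
Solving J·Δ = −F gives Δ = (-1.083, -1.750).
Then the next iterate is (u, v)₁ = (1.417, 0.750).
Re-evaluating at (1.417, 0.750): F = (3.07064, 5.68825), so ‖F‖₂ = 6.464.

6.464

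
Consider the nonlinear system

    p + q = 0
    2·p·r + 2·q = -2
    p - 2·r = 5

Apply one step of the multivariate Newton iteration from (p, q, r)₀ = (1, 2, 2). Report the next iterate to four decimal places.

At (1, 2, 2): F = (3.0000, 10.0000, -8.0000).
Jacobian J = [[1, 1, 0], [2·r, 2, 2·p], [1, 0, -2]].
At the point, J = [[1.0000, 1.0000, 0.0000], [4.0000, 2.0000, 2.0000], [1.0000, 0.0000, -2.0000]] (det J = 6.0000).
Solving J·Δ = −F gives Δ = (1.3333, -4.3333, -3.3333).
Then the next iterate is (p, q, r)₁ = (2.3333, -2.3333, -1.3333).

(2.3333, -2.3333, -1.3333)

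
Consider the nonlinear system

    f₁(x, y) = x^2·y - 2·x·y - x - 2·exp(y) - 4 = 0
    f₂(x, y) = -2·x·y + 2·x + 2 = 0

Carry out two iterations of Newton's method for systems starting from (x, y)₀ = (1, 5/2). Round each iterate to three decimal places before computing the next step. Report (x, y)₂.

At (1, 5/2): F = (-31.86499, -1.000).
Jacobian J = [[2·x·y - 2·y - 1, x^2 - 2·x - 2·exp(y)], [-2·y + 2, -2·x]].
At the point, J = [[-1.000, -25.36499], [-3.000, -2.000]] (det J = -74.09496).
Solving J·Δ = −F gives Δ = (0.518, -1.277).
Then the next iterate is (x, y)₁ = (1.518, 1.223).
Round to (1.518, 1.223) and repeat: F = (-13.20757, 1.32297), J = [[0.26703, -7.52641], [-0.446, -3.036]].
Δ = (12.011, -1.329), so (x, y)₂ = (13.529, -0.106).

(13.529, -0.106)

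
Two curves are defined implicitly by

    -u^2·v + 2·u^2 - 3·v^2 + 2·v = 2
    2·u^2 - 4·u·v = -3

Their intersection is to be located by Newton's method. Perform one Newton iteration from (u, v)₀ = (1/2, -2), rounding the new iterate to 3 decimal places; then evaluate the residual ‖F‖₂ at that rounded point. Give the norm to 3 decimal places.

5.378

At (1/2, -2): F = (-17.000, 7.500).
Jacobian J = [[-2·u·v + 4·u, -u^2 - 6·v + 2], [4·u - 4·v, -4·u]].
At the point, J = [[4.000, 13.750], [10.000, -2.000]] (det J = -145.500).
Solving J·Δ = −F gives Δ = (-0.475, 1.375).
Then the next iterate is (u, v)₁ = (0.025, -0.625).
Re-evaluating at (0.025, -0.625): F = (-4.42023, 3.06375), so ‖F‖₂ = 5.378.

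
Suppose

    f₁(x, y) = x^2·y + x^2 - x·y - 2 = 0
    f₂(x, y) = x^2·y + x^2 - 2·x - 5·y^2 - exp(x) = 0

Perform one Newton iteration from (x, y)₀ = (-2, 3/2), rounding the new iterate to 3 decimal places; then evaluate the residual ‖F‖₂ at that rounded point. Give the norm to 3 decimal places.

At (-2, 3/2): F = (11.000, 2.61466).
Jacobian J = [[2·x·y + 2·x - y, x^2 - x], [2·x·y + 2·x - exp(x) - 2, x^2 - 10·y]].
At the point, J = [[-11.500, 6.000], [-12.13534, -11.000]] (det J = 199.31201).
Solving J·Δ = −F gives Δ = (0.686, -0.519).
Then the next iterate is (x, y)₁ = (-1.314, 0.981).
Re-evaluating at (-1.314, 0.981): F = (2.70942, 0.96784), so ‖F‖₂ = 2.877.

2.877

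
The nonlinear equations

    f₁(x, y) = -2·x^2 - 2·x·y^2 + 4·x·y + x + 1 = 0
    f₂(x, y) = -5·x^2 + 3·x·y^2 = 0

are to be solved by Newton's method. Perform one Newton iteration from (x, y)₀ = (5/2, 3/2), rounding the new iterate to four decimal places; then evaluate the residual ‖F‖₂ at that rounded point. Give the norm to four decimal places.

At (5/2, 3/2): F = (-5.2500, -14.3750).
Jacobian J = [[-4·x - 2·y^2 + 4·y + 1, -4·x·y + 4·x], [-10·x + 3·y^2, 6·x·y]].
At the point, J = [[-7.5000, -5.0000], [-18.2500, 22.5000]] (det J = -260.0000).
Solving J·Δ = −F gives Δ = (-0.7308, 0.0462).
Then the next iterate is (x, y)₁ = (1.7692, 1.5462).
Re-evaluating at (1.7692, 1.5462): F = (-1.008164, -2.961281), so ‖F‖₂ = 3.1282.

3.1282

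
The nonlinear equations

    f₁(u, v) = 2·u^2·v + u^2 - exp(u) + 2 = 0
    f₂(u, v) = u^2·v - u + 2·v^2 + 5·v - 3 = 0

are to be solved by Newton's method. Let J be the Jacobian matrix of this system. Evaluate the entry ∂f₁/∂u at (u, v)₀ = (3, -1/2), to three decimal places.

-20.086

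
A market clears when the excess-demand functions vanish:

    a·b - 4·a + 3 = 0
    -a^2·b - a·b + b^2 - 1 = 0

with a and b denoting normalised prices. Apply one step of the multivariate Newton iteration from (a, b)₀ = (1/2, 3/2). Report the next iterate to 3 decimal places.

At (1/2, 3/2): F = (1.750, 0.125).
Jacobian J = [[b - 4, a], [-2·a·b - b, -a^2 - a + 2·b]].
At the point, J = [[-2.500, 0.500], [-3.000, 2.250]] (det J = -4.125).
Solving J·Δ = −F gives Δ = (0.939, 1.197).
Then the next iterate is (a, b)₁ = (1.439, 2.697).

(1.439, 2.697)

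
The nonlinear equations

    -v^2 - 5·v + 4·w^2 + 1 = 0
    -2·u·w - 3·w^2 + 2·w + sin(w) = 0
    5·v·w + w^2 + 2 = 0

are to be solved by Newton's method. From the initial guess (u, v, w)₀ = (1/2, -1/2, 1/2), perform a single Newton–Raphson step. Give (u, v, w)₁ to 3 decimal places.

At (1/2, -1/2, 1/2): F = (4.250, 0.22943, 1.000).
Jacobian J = [[0, -2·v - 5, 8·w], [-2·w, 0, -2·u - 6·w + cos(w) + 2], [0, 5·w, 5·v + 2·w]].
At the point, J = [[0.000, -4.000, 4.000], [-1.000, 0.000, -1.12242], [0.000, 2.500, -1.500]] (det J = -4.000).
Solving J·Δ = −F gives Δ = (4.333, -2.594, -3.656).
Then the next iterate is (u, v, w)₁ = (4.833, -3.094, -3.156).

(4.833, -3.094, -3.156)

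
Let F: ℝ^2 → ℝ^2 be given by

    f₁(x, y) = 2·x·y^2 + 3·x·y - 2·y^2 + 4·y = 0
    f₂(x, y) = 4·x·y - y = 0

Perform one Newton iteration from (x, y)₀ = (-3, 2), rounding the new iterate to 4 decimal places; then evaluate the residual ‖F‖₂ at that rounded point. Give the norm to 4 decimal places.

10.4504

At (-3, 2): F = (-42.0000, -26.0000).
Jacobian J = [[2·y^2 + 3·y, 4·x·y + 3·x - 4·y + 4], [4·y, 4·x - 1]].
At the point, J = [[14.0000, -37.0000], [8.0000, -13.0000]] (det J = 114.0000).
Solving J·Δ = −F gives Δ = (3.6491, 0.2456).
Then the next iterate is (x, y)₁ = (0.6491, 2.2456).
Re-evaluating at (0.6491, 2.2456): F = (9.816276, 3.584876), so ‖F‖₂ = 10.4504.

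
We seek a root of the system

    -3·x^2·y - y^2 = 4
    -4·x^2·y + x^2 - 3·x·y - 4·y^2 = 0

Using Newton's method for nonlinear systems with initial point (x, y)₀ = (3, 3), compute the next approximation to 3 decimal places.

At (3, 3): F = (-94.000, -162.000).
Jacobian J = [[-6·x·y, -3·x^2 - 2·y], [-8·x·y + 2·x - 3·y, -4·x^2 - 3·x - 8·y]].
At the point, J = [[-54.000, -33.000], [-75.000, -69.000]] (det J = 1251.000).
Solving J·Δ = −F gives Δ = (-0.911, -1.357).
Then the next iterate is (x, y)₁ = (2.089, 1.643).

(2.089, 1.643)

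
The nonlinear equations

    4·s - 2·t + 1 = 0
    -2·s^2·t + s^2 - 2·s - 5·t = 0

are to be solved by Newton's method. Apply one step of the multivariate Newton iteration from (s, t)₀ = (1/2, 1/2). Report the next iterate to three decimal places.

At (1/2, 1/2): F = (2.000, -3.500).
Jacobian J = [[4, -2], [-4·s·t + 2·s - 2, -2·s^2 - 5]].
At the point, J = [[4.000, -2.000], [-2.000, -5.500]] (det J = -26.000).
Solving J·Δ = −F gives Δ = (-0.692, -0.385).
Then the next iterate is (s, t)₁ = (-0.192, 0.115).

(-0.192, 0.115)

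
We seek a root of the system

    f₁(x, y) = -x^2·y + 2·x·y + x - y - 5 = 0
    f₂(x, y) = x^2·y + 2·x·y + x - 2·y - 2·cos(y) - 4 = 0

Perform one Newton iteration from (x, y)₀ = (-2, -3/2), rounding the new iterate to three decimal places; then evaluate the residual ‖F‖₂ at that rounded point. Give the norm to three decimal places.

1.398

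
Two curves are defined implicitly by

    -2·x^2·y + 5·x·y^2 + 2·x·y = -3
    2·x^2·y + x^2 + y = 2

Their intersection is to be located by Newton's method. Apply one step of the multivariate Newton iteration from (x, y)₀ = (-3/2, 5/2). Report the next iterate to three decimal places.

At (-3/2, 5/2): F = (-62.625, 14.000).
Jacobian J = [[-4·x·y + 5·y^2 + 2·y, -2·x^2 + 10·x·y + 2·x], [4·x·y + 2·x, 2·x^2 + 1]].
At the point, J = [[51.250, -45.000], [-18.000, 5.500]] (det J = -528.125).
Solving J·Δ = −F gives Δ = (0.541, -0.776).
Then the next iterate is (x, y)₁ = (-0.959, 1.724).

(-0.959, 1.724)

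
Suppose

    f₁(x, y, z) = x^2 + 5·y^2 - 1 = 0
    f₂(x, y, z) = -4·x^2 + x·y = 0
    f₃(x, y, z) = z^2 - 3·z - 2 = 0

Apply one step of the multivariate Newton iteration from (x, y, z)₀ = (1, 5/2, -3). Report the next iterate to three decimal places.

(0.507, 1.289, -1.222)

At (1, 5/2, -3): F = (31.250, -1.500, 16.000).
Jacobian J = [[2·x, 10·y, 0], [-8·x + y, x, 0], [0, 0, 2·z - 3]].
At the point, J = [[2.000, 25.000, 0.000], [-5.500, 1.000, 0.000], [0.000, 0.000, -9.000]] (det J = -1255.500).
Solving J·Δ = −F gives Δ = (-0.493, -1.211, 1.778).
Then the next iterate is (x, y, z)₁ = (0.507, 1.289, -1.222).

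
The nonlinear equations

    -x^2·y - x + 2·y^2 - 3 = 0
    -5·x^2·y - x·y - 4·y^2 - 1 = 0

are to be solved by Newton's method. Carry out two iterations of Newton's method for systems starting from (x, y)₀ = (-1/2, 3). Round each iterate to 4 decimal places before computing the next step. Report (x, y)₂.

(-1.8580, 0.9972)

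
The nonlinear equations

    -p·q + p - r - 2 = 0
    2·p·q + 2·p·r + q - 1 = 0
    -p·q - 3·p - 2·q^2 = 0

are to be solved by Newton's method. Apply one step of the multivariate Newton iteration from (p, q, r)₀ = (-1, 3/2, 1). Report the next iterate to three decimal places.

(-1.057, 1.552, -1.420)

At (-1, 3/2, 1): F = (-2.500, -4.500, 0.000).
Jacobian J = [[-q + 1, -p, -1], [2·q + 2·r, 2·p + 1, 2·p], [-q - 3, -p - 4·q, 0]].
At the point, J = [[-0.500, 1.000, -1.000], [5.000, -1.000, -2.000], [-4.500, -5.000, 0.000]] (det J = 43.500).
Solving J·Δ = −F gives Δ = (-0.057, 0.052, -2.420).
Then the next iterate is (p, q, r)₁ = (-1.057, 1.552, -1.420).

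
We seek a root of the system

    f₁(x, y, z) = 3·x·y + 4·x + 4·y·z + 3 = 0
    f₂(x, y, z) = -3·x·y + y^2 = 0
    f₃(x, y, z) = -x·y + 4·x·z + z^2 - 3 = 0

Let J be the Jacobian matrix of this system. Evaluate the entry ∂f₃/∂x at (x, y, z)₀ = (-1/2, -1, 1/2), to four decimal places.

∂f₃/∂x = -y + 4·z.
At (-1/2, -1, 1/2) this is 3.0000.

3.0000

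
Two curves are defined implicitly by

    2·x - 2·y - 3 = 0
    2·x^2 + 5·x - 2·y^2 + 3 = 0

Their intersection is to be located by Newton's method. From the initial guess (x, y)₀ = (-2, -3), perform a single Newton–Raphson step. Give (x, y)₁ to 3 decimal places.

At (-2, -3): F = (-1.000, -17.000).
Jacobian J = [[2, -2], [4·x + 5, -4·y]].
At the point, J = [[2.000, -2.000], [-3.000, 12.000]] (det J = 18.000).
Solving J·Δ = −F gives Δ = (2.556, 2.056).
Then the next iterate is (x, y)₁ = (0.556, -0.944).

(0.556, -0.944)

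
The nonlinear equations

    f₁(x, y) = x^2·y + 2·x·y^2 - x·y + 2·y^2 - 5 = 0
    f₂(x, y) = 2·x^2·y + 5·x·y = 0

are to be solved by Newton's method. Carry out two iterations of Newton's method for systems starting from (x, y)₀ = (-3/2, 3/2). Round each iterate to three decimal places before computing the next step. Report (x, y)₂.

At (-3/2, 3/2): F = (-1.625, -4.500).
Jacobian J = [[2·x·y + 2·y^2 - y, x^2 + 4·x·y - x + 4·y], [4·x·y + 5·y, 2·x^2 + 5·x]].
At the point, J = [[-1.500, 0.750], [-1.500, -3.000]] (det J = 5.625).
Solving J·Δ = −F gives Δ = (-1.467, -0.767).
Then the next iterate is (x, y)₁ = (-2.967, 0.733).
Round to (-2.967, 0.733) and repeat: F = (1.51378, 2.03127), J = [[-4.00804, 6.00285], [-5.03424, 2.77118]].
Δ = (0.418, 0.027), so (x, y)₂ = (-2.549, 0.760).

(-2.549, 0.760)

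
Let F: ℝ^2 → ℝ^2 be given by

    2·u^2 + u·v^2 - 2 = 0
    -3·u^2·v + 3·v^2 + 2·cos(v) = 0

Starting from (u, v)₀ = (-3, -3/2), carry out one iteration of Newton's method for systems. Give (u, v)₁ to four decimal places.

At (-3, -3/2): F = (9.2500, 47.391474).
Jacobian J = [[4·u + v^2, 2·u·v], [-6·u·v, -3·u^2 + 6·v - 2·sin(v)]].
At the point, J = [[-9.7500, 9.0000], [-27.0000, -34.005010]] (det J = 574.548848).
Solving J·Δ = −F gives Δ = (1.2898, 0.3695).
Then the next iterate is (u, v)₁ = (-1.7102, -1.1305).

(-1.7102, -1.1305)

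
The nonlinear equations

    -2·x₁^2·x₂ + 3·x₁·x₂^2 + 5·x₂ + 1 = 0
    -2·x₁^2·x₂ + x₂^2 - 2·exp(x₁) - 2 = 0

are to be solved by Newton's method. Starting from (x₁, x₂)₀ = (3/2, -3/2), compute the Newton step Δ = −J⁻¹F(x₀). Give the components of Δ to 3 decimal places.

(-0.878, -0.266)

At (3/2, -3/2): F = (10.375, -1.96338).
Jacobian J = [[-4·x₁·x₂ + 3·x₂^2, -2·x₁^2 + 6·x₁·x₂ + 5], [-4·x₁·x₂ - 2·exp(x₁), -2·x₁^2 + 2·x₂]].
At the point, J = [[15.750, -13.000], [0.03662, -7.500]] (det J = -117.64892).
Solving J·Δ = −F gives Δ = (-0.878, -0.266).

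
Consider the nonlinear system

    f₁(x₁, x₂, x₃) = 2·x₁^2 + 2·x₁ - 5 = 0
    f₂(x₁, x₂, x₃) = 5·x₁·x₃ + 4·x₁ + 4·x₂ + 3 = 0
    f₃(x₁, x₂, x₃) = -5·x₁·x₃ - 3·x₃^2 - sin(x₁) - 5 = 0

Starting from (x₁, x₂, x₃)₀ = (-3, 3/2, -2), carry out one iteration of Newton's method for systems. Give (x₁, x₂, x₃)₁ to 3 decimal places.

At (-3, 3/2, -2): F = (7.000, 27.000, -46.85888).
Jacobian J = [[4·x₁ + 2, 0, 0], [5·x₃ + 4, 4, 5·x₁], [-5·x₃ - cos(x₁), 0, -5·x₁ - 6·x₃]].
At the point, J = [[-10.000, 0.000, 0.000], [-6.000, 4.000, -15.000], [10.98999, 0.000, 27.000]] (det J = -1080.000).
Solving J·Δ = −F gives Δ = (0.700, -0.260, 1.451).
Then the next iterate is (x₁, x₂, x₃)₁ = (-2.300, 1.240, -0.549).

(-2.300, 1.240, -0.549)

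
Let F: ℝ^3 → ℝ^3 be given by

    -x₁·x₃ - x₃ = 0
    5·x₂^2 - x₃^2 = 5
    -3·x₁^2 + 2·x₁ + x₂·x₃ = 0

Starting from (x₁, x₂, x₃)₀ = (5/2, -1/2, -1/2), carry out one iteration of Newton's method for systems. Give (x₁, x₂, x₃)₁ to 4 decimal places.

(1.4760, -1.2293, -0.1463)

At (5/2, -1/2, -1/2): F = (1.7500, -4.0000, -13.5000).
Jacobian J = [[-x₃, 0, -x₁ - 1], [0, 10·x₂, -2·x₃], [-6·x₁ + 2, x₃, x₂]].
At the point, J = [[0.5000, 0.0000, -3.5000], [0.0000, -5.0000, 1.0000], [-13.0000, -0.5000, -0.5000]] (det J = 229.0000).
Solving J·Δ = −F gives Δ = (-1.0240, -0.7293, 0.3537).
Then the next iterate is (x₁, x₂, x₃)₁ = (1.4760, -1.2293, -0.1463).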